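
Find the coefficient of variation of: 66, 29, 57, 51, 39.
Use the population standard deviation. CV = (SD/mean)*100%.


Mean = 48.4000
SD = 13.0782
CV = (13.0782/48.4000)*100 = 27.0211%

CV = 27.0211%


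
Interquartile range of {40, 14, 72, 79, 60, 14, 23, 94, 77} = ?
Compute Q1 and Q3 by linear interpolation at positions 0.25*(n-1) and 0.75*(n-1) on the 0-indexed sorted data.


Sorted: 14, 14, 23, 40, 60, 72, 77, 79, 94
Q1 (25th %ile) = 23.0000
Q3 (75th %ile) = 77.0000
IQR = 77.0000 - 23.0000 = 54.0000

IQR = 54.0000


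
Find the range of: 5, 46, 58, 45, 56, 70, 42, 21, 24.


Max = 70, Min = 5
Range = 70 - 5 = 65

Range = 65


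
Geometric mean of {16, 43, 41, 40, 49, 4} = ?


Product = 16 × 43 × 41 × 40 × 49 × 4 = 221150720
GM = 221150720^(1/6) = 24.5913

GM = 24.5913


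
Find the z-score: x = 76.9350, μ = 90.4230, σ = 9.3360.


z = (76.9350 - 90.4230)/9.3360
= -13.4880/9.3360
= -1.4447

z = -1.4447


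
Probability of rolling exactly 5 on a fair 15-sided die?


Favorable outcomes (roll = 5): 1
Total outcomes = 15
P = 1/15 = 0.0667

P = 0.0667


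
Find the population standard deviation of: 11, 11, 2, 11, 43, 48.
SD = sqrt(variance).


Mean = 21.0000
Variance = 312.3333
SD = sqrt(312.3333) = 17.6730

SD = 17.6730


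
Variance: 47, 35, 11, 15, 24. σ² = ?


Mean = 26.4000
Squared deviations: 424.3600, 73.9600, 237.1600, 129.9600, 5.7600
Sum = 871.2000
Variance = 871.2000/5 = 174.2400

Variance = 174.2400


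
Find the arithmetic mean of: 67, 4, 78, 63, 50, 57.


Sum = 67 + 4 + 78 + 63 + 50 + 57 = 319
n = 6
Mean = 319/6 = 53.1667

Mean = 53.1667


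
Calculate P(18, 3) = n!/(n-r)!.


P(18,3) = 18!/15!
= 6402373705728000/1307674368000
= 4896

P(18,3) = 4896


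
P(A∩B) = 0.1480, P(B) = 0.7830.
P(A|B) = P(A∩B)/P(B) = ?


P(A|B) = 0.1480/0.7830 = 0.1890

P(A|B) = 0.1890


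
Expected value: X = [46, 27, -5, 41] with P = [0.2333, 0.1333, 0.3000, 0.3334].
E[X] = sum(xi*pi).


E[X] = 46*0.2333 + 27*0.1333 - 5*0.3000 + 41*0.3334
= 10.7318 + 3.5991 - 1.5000 + 13.6694
= 26.5003

E[X] = 26.5003


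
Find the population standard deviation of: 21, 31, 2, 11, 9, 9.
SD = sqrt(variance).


Mean = 13.8333
Variance = 90.1389
SD = sqrt(90.1389) = 9.4942

SD = 9.4942


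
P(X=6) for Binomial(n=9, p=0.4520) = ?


C(9,6) = 84
p^6 = 0.008528
(1-p)^3 = 0.164567
P = 84 * 0.008528 * 0.164567 = 0.1179

P(X=6) = 0.1179


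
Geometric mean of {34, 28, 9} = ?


Product = 34 × 28 × 9 = 8568
GM = 8568^(1/3) = 20.4626

GM = 20.4626


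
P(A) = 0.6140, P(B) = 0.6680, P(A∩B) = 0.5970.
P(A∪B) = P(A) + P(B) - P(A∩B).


P(A∪B) = 0.6140 + 0.6680 - 0.5970
= 1.2820 - 0.5970
= 0.6850

P(A∪B) = 0.6850


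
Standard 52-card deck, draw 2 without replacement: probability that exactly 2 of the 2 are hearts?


Hypergeometric: P(X=2) = C(13,2)·C(39,0) / C(52,2)
= 78 × 1 / 1326
= 78/1326 = 0.0588

P = 0.0588


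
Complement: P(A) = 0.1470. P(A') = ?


P(not A) = 1 - 0.1470 = 0.8530

P(not A) = 0.8530


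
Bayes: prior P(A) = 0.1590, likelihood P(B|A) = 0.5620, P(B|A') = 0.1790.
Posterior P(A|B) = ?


P(B) = P(B|A)*P(A) + P(B|A')*P(A')
= 0.5620*0.1590 + 0.1790*0.8410
= 0.089358 + 0.150539 = 0.239897
P(A|B) = 0.089358/0.239897 = 0.3725

P(A|B) = 0.3725


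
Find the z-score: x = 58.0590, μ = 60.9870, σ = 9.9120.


z = (58.0590 - 60.9870)/9.9120
= -2.9280/9.9120
= -0.2954

z = -0.2954


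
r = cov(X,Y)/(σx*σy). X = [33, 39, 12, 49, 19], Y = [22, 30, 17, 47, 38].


Mean X = 30.4000, Mean Y = 30.8000
SD X = 13.380583, SD Y = 10.796296
Cov = 88.680000
r = 88.680000/(13.380583*10.796296) = 0.6139

r = 0.6139


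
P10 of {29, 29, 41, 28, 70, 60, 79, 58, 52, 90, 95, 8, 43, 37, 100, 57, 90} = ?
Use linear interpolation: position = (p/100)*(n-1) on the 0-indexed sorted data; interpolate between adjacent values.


Sorted: 8, 28, 29, 29, 37, 41, 43, 52, 57, 58, 60, 70, 79, 90, 90, 95, 100
n = 17
Index = 10/100 * 16 = 1.6000
Lower = data[1] = 28, Upper = data[2] = 29
P10 = 28 + 0.6000*(1) = 28.6000

P10 = 28.6000


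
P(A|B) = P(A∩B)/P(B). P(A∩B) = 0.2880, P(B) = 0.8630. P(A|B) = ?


P(A|B) = 0.2880/0.8630 = 0.3337

P(A|B) = 0.3337


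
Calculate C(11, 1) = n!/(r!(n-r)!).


C(11,1) = 11!/(1! × 10!)
= 39916800/(1 × 3628800)
= 11

C(11,1) = 11


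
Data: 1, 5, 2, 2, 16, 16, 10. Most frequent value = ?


Frequencies: 1:1, 2:2, 5:1, 10:1, 16:2
Max frequency = 2
Mode = 2, 16

Mode = 2, 16


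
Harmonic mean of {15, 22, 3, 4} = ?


Sum of reciprocals = 1/15 + 1/22 + 1/3 + 1/4 = 0.695455
HM = 4/0.695455 = 5.7516

HM = 5.7516


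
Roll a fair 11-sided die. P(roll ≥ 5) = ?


Favorable outcomes (roll ≥ 5): 7
Total outcomes = 11
P = 7/11 = 0.6364

P = 0.6364


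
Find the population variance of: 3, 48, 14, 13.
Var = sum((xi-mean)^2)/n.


Mean = 19.5000
Squared deviations: 272.2500, 812.2500, 30.2500, 42.2500
Sum = 1157.0000
Variance = 1157.0000/4 = 289.2500

Variance = 289.2500


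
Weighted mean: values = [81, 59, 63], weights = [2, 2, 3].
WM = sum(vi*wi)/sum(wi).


Numerator = 81*2 + 59*2 + 63*3 = 469
Denominator = 2 + 2 + 3 = 7
WM = 469/7 = 67.0000

WM = 67.0000


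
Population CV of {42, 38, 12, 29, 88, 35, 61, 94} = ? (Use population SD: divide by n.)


Mean = 49.8750
SD = 26.9696
CV = (26.9696/49.8750)*100 = 54.0744%

CV = 54.0744%


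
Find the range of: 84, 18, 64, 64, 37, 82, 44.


Max = 84, Min = 18
Range = 84 - 18 = 66

Range = 66


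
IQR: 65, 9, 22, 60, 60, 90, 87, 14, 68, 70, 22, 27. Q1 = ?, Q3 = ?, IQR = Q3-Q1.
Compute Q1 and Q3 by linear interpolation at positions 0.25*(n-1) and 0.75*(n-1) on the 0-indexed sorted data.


Sorted: 9, 14, 22, 22, 27, 60, 60, 65, 68, 70, 87, 90
Q1 (25th %ile) = 22.0000
Q3 (75th %ile) = 68.5000
IQR = 68.5000 - 22.0000 = 46.5000

IQR = 46.5000


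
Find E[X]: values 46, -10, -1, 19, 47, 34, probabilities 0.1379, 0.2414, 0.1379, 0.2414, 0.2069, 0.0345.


E[X] = 46*0.1379 - 10*0.2414 - 1*0.1379 + 19*0.2414 + 47*0.2069 + 34*0.0345
= 6.3434 - 2.4140 - 0.1379 + 4.5866 + 9.7243 + 1.1730
= 19.2754

E[X] = 19.2754


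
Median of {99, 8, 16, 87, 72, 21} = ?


Sorted: 8, 16, 21, 72, 87, 99
n = 6 (even)
Middle values: 21 and 72
Median = (21+72)/2 = 46.5000

Median = 46.5000


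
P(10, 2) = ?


P(10,2) = 10!/8!
= 3628800/40320
= 90

P(10,2) = 90


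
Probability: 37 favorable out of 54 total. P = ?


P = 37/54 = 0.6852

P = 0.6852


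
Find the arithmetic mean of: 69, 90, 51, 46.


Sum = 69 + 90 + 51 + 46 = 256
n = 4
Mean = 256/4 = 64.0000

Mean = 64.0000


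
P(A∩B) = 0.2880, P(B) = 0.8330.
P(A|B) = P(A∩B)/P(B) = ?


P(A|B) = 0.2880/0.8330 = 0.3457

P(A|B) = 0.3457


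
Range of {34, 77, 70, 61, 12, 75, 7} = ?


Max = 77, Min = 7
Range = 77 - 7 = 70

Range = 70


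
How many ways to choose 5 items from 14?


C(14,5) = 14!/(5! × 9!)
= 87178291200/(120 × 362880)
= 2002

C(14,5) = 2002


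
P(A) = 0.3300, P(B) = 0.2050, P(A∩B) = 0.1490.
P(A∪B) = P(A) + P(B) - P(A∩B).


P(A∪B) = 0.3300 + 0.2050 - 0.1490
= 0.5350 - 0.1490
= 0.3860

P(A∪B) = 0.3860


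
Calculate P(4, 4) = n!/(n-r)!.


P(4,4) = 4!/0!
= 24/1
= 24

P(4,4) = 24


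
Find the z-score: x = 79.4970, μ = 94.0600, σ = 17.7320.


z = (79.4970 - 94.0600)/17.7320
= -14.5630/17.7320
= -0.8213

z = -0.8213


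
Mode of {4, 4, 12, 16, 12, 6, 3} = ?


Frequencies: 3:1, 4:2, 6:1, 12:2, 16:1
Max frequency = 2
Mode = 4, 12

Mode = 4, 12


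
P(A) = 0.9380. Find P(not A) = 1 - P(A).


P(not A) = 1 - 0.9380 = 0.0620

P(not A) = 0.0620


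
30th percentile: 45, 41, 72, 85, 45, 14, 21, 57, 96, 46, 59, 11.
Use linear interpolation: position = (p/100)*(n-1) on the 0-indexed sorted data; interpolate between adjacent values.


Sorted: 11, 14, 21, 41, 45, 45, 46, 57, 59, 72, 85, 96
n = 12
Index = 30/100 * 11 = 3.3000
Lower = data[3] = 41, Upper = data[4] = 45
P30 = 41 + 0.3000*(4) = 42.2000

P30 = 42.2000


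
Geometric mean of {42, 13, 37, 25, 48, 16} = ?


Product = 42 × 13 × 37 × 25 × 48 × 16 = 387878400
GM = 387878400^(1/6) = 27.0053

GM = 27.0053


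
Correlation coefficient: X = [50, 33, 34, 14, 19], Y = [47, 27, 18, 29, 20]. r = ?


Mean X = 30.0000, Mean Y = 28.2000
SD X = 12.664912, SD Y = 10.264502
Cov = 81.800000
r = 81.800000/(12.664912*10.264502) = 0.6292

r = 0.6292


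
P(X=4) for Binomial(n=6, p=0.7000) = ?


C(6,4) = 15
p^4 = 0.240100
(1-p)^2 = 0.090000
P = 15 * 0.240100 * 0.090000 = 0.3241

P(X=4) = 0.3241


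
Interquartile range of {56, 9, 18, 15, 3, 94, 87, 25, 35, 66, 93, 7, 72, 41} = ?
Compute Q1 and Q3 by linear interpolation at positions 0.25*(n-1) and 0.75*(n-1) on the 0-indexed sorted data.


Sorted: 3, 7, 9, 15, 18, 25, 35, 41, 56, 66, 72, 87, 93, 94
Q1 (25th %ile) = 15.7500
Q3 (75th %ile) = 70.5000
IQR = 70.5000 - 15.7500 = 54.7500

IQR = 54.7500


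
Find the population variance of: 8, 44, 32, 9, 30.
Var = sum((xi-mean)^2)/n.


Mean = 24.6000
Squared deviations: 275.5600, 376.3600, 54.7600, 243.3600, 29.1600
Sum = 979.2000
Variance = 979.2000/5 = 195.8400

Variance = 195.8400


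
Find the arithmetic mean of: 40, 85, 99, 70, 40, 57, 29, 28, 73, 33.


Sum = 40 + 85 + 99 + 70 + 40 + 57 + 29 + 28 + 73 + 33 = 554
n = 10
Mean = 554/10 = 55.4000

Mean = 55.4000


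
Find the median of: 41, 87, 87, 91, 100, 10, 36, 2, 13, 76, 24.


Sorted: 2, 10, 13, 24, 36, 41, 76, 87, 87, 91, 100
n = 11 (odd)
Middle value = 41

Median = 41


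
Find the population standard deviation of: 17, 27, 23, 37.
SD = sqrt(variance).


Mean = 26.0000
Variance = 53.0000
SD = sqrt(53.0000) = 7.2801

SD = 7.2801


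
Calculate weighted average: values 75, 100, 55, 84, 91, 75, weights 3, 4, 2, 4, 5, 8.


Numerator = 75*3 + 100*4 + 55*2 + 84*4 + 91*5 + 75*8 = 2126
Denominator = 3 + 4 + 2 + 4 + 5 + 8 = 26
WM = 2126/26 = 81.7692

WM = 81.7692


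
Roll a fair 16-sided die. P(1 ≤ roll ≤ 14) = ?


Favorable outcomes (1 ≤ roll ≤ 14): 14
Total outcomes = 16
P = 14/16 = 0.8750

P = 0.8750


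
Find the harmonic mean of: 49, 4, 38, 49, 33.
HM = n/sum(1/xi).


Sum of reciprocals = 1/49 + 1/4 + 1/38 + 1/49 + 1/33 = 0.347435
HM = 5/0.347435 = 14.3912

HM = 14.3912


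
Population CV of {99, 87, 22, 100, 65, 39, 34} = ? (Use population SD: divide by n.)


Mean = 63.7143
SD = 30.0937
CV = (30.0937/63.7143)*100 = 47.2323%

CV = 47.2323%


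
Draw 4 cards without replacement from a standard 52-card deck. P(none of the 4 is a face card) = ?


P(no face cards) = (40/52) × (39/51) × (38/50) × (37/49)
= 0.3376

P = 0.3376


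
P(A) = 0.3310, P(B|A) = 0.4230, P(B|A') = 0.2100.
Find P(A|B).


P(B) = P(B|A)*P(A) + P(B|A')*P(A')
= 0.4230*0.3310 + 0.2100*0.6690
= 0.140013 + 0.140490 = 0.280503
P(A|B) = 0.140013/0.280503 = 0.4991

P(A|B) = 0.4991


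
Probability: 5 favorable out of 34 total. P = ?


P = 5/34 = 0.1471

P = 0.1471


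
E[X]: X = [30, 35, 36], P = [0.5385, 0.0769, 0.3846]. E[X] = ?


E[X] = 30*0.5385 + 35*0.0769 + 36*0.3846
= 16.1550 + 2.6915 + 13.8456
= 32.6921

E[X] = 32.6921


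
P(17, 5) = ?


P(17,5) = 17!/12!
= 355687428096000/479001600
= 742560

P(17,5) = 742560


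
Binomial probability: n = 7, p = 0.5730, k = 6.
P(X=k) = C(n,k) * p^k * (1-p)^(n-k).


C(7,6) = 7
p^6 = 0.035394
(1-p)^1 = 0.427000
P = 7 * 0.035394 * 0.427000 = 0.1058

P(X=6) = 0.1058


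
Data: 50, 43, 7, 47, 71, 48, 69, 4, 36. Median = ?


Sorted: 4, 7, 36, 43, 47, 48, 50, 69, 71
n = 9 (odd)
Middle value = 47

Median = 47


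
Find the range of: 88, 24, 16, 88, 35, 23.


Max = 88, Min = 16
Range = 88 - 16 = 72

Range = 72


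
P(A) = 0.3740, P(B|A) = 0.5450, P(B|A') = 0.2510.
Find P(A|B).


P(B) = P(B|A)*P(A) + P(B|A')*P(A')
= 0.5450*0.3740 + 0.2510*0.6260
= 0.203830 + 0.157126 = 0.360956
P(A|B) = 0.203830/0.360956 = 0.5647

P(A|B) = 0.5647


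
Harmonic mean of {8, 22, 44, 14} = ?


Sum of reciprocals = 1/8 + 1/22 + 1/44 + 1/14 = 0.264610
HM = 4/0.264610 = 15.1166

HM = 15.1166


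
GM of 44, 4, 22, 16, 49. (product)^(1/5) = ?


Product = 44 × 4 × 22 × 16 × 49 = 3035648
GM = 3035648^(1/5) = 19.7902

GM = 19.7902


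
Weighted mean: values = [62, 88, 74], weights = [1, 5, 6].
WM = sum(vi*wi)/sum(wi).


Numerator = 62*1 + 88*5 + 74*6 = 946
Denominator = 1 + 5 + 6 = 12
WM = 946/12 = 78.8333

WM = 78.8333


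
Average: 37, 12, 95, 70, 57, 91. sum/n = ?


Sum = 37 + 12 + 95 + 70 + 57 + 91 = 362
n = 6
Mean = 362/6 = 60.3333

Mean = 60.3333


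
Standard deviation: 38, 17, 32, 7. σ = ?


Mean = 23.5000
Variance = 149.2500
SD = sqrt(149.2500) = 12.2168

SD = 12.2168


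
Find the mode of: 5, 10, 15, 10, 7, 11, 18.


Frequencies: 5:1, 7:1, 10:2, 11:1, 15:1, 18:1
Max frequency = 2
Mode = 10

Mode = 10


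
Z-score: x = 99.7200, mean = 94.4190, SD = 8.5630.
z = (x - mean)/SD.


z = (99.7200 - 94.4190)/8.5630
= 5.3010/8.5630
= 0.6191

z = 0.6191


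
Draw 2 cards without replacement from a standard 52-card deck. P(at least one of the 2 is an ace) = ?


P(at least one) = 1 - P(none)
P(none) = (48/52) × (47/51) = 0.850679
P(at least one) = 1 - 0.850679 = 0.1493

P = 0.1493


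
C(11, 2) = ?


C(11,2) = 11!/(2! × 9!)
= 39916800/(2 × 362880)
= 55

C(11,2) = 55


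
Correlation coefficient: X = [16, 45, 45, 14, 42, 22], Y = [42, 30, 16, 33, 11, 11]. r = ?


Mean X = 30.6667, Mean Y = 23.8333
SD X = 13.585123, SD Y = 11.852098
Cov = -79.555556
r = -79.555556/(13.585123*11.852098) = -0.4941

r = -0.4941


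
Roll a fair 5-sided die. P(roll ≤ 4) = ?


Favorable outcomes (roll ≤ 4): 4
Total outcomes = 5
P = 4/5 = 0.8000

P = 0.8000


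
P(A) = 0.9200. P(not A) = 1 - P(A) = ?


P(not A) = 1 - 0.9200 = 0.0800

P(not A) = 0.0800


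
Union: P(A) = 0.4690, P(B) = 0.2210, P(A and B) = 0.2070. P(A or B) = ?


P(A∪B) = 0.4690 + 0.2210 - 0.2070
= 0.6900 - 0.2070
= 0.4830

P(A∪B) = 0.4830


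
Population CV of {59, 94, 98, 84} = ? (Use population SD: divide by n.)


Mean = 83.7500
SD = 15.1719
CV = (15.1719/83.7500)*100 = 18.1157%

CV = 18.1157%


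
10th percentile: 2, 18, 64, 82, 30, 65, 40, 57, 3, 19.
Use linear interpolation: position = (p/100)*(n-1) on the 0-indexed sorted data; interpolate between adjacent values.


Sorted: 2, 3, 18, 19, 30, 40, 57, 64, 65, 82
n = 10
Index = 10/100 * 9 = 0.9000
Lower = data[0] = 2, Upper = data[1] = 3
P10 = 2 + 0.9000*(1) = 2.9000

P10 = 2.9000


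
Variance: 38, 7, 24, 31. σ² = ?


Mean = 25.0000
Squared deviations: 169.0000, 324.0000, 1.0000, 36.0000
Sum = 530.0000
Variance = 530.0000/4 = 132.5000

Variance = 132.5000


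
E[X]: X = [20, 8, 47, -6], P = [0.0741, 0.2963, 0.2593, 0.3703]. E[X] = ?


E[X] = 20*0.0741 + 8*0.2963 + 47*0.2593 - 6*0.3703
= 1.4820 + 2.3704 + 12.1871 - 2.2218
= 13.8177

E[X] = 13.8177


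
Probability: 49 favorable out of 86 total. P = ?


P = 49/86 = 0.5698

P = 0.5698


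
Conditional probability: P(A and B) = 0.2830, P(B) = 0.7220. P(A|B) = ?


P(A|B) = 0.2830/0.7220 = 0.3920

P(A|B) = 0.3920


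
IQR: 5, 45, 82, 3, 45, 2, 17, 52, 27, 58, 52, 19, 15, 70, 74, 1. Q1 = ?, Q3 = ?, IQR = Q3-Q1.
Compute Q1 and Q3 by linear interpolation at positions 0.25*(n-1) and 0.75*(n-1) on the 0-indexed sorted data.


Sorted: 1, 2, 3, 5, 15, 17, 19, 27, 45, 45, 52, 52, 58, 70, 74, 82
Q1 (25th %ile) = 12.5000
Q3 (75th %ile) = 53.5000
IQR = 53.5000 - 12.5000 = 41.0000

IQR = 41.0000


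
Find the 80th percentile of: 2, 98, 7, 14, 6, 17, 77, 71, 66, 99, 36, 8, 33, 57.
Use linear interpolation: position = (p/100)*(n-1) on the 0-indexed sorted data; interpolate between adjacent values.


Sorted: 2, 6, 7, 8, 14, 17, 33, 36, 57, 66, 71, 77, 98, 99
n = 14
Index = 80/100 * 13 = 10.4000
Lower = data[10] = 71, Upper = data[11] = 77
P80 = 71 + 0.4000*(6) = 73.4000

P80 = 73.4000


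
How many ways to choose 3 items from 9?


C(9,3) = 9!/(3! × 6!)
= 362880/(6 × 720)
= 84

C(9,3) = 84


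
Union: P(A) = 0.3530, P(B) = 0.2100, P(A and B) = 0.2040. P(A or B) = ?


P(A∪B) = 0.3530 + 0.2100 - 0.2040
= 0.5630 - 0.2040
= 0.3590

P(A∪B) = 0.3590


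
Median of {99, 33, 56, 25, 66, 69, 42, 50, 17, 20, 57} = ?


Sorted: 17, 20, 25, 33, 42, 50, 56, 57, 66, 69, 99
n = 11 (odd)
Middle value = 50

Median = 50


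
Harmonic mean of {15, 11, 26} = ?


Sum of reciprocals = 1/15 + 1/11 + 1/26 = 0.196037
HM = 3/0.196037 = 15.3032

HM = 15.3032


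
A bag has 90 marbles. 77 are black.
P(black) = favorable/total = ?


P = 77/90 = 0.8556

P = 0.8556


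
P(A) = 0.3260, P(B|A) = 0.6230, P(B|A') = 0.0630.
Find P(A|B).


P(B) = P(B|A)*P(A) + P(B|A')*P(A')
= 0.6230*0.3260 + 0.0630*0.6740
= 0.203098 + 0.042462 = 0.245560
P(A|B) = 0.203098/0.245560 = 0.8271

P(A|B) = 0.8271


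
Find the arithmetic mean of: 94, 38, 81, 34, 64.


Sum = 94 + 38 + 81 + 34 + 64 = 311
n = 5
Mean = 311/5 = 62.2000

Mean = 62.2000


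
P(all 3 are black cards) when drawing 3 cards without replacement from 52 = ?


P(all black cards) = (26/52) × (25/51) × (24/50)
= 0.1176

P = 0.1176


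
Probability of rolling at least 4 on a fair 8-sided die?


Favorable outcomes (roll ≥ 4): 5
Total outcomes = 8
P = 5/8 = 0.6250

P = 0.6250


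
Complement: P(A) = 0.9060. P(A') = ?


P(not A) = 1 - 0.9060 = 0.0940

P(not A) = 0.0940


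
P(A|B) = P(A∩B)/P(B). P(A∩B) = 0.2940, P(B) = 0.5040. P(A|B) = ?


P(A|B) = 0.2940/0.5040 = 0.5833

P(A|B) = 0.5833


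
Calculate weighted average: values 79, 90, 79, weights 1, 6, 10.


Numerator = 79*1 + 90*6 + 79*10 = 1409
Denominator = 1 + 6 + 10 = 17
WM = 1409/17 = 82.8824

WM = 82.8824


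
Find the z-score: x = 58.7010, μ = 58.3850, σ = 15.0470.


z = (58.7010 - 58.3850)/15.0470
= 0.3160/15.0470
= 0.0210

z = 0.0210


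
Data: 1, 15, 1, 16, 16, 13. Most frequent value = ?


Frequencies: 1:2, 13:1, 15:1, 16:2
Max frequency = 2
Mode = 1, 16

Mode = 1, 16


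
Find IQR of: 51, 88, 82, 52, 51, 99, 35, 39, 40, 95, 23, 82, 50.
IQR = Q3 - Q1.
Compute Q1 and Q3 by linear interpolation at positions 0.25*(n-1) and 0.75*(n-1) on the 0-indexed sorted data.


Sorted: 23, 35, 39, 40, 50, 51, 51, 52, 82, 82, 88, 95, 99
Q1 (25th %ile) = 40.0000
Q3 (75th %ile) = 82.0000
IQR = 82.0000 - 40.0000 = 42.0000

IQR = 42.0000


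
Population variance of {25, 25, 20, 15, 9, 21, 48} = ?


Mean = 23.2857
Squared deviations: 2.9388, 2.9388, 10.7959, 68.6531, 204.0816, 5.2245, 610.7959
Sum = 905.4286
Variance = 905.4286/7 = 129.3469

Variance = 129.3469


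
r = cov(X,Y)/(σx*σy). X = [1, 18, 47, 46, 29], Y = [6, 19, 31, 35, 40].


Mean X = 28.2000, Mean Y = 26.2000
SD X = 17.405746, SD Y = 12.253979
Cov = 176.160000
r = 176.160000/(17.405746*12.253979) = 0.8259

r = 0.8259


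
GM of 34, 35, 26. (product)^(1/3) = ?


Product = 34 × 35 × 26 = 30940
GM = 30940^(1/3) = 31.3935

GM = 31.3935


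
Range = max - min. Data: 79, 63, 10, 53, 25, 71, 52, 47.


Max = 79, Min = 10
Range = 79 - 10 = 69

Range = 69


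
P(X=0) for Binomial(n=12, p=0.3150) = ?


C(12,0) = 1
p^0 = 1.000000
(1-p)^12 = 0.010673
P = 1 * 1.000000 * 0.010673 = 0.0107

P(X=0) = 0.0107


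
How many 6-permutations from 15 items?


P(15,6) = 15!/9!
= 1307674368000/362880
= 3603600

P(15,6) = 3603600


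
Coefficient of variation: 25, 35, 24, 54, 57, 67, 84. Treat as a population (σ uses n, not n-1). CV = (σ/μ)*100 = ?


Mean = 49.4286
SD = 20.8180
CV = (20.8180/49.4286)*100 = 42.1173%

CV = 42.1173%


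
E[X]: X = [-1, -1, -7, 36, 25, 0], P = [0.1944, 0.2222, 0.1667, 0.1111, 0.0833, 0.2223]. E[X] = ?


E[X] = -1*0.1944 - 1*0.2222 - 7*0.1667 + 36*0.1111 + 25*0.0833 + 0*0.2223
= -0.1944 - 0.2222 - 1.1669 + 3.9996 + 2.0825 + 0
= 4.4986

E[X] = 4.4986


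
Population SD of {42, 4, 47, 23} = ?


Mean = 29.0000
Variance = 288.5000
SD = sqrt(288.5000) = 16.9853

SD = 16.9853


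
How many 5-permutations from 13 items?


P(13,5) = 13!/8!
= 6227020800/40320
= 154440

P(13,5) = 154440


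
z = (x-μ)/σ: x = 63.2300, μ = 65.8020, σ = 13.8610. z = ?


z = (63.2300 - 65.8020)/13.8610
= -2.5720/13.8610
= -0.1856

z = -0.1856


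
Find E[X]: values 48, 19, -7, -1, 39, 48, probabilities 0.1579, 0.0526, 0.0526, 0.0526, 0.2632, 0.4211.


E[X] = 48*0.1579 + 19*0.0526 - 7*0.0526 - 1*0.0526 + 39*0.2632 + 48*0.4211
= 7.5792 + 0.9994 - 0.3682 - 0.0526 + 10.2648 + 20.2128
= 38.6354

E[X] = 38.6354


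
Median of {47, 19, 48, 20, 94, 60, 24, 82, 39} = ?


Sorted: 19, 20, 24, 39, 47, 48, 60, 82, 94
n = 9 (odd)
Middle value = 47

Median = 47


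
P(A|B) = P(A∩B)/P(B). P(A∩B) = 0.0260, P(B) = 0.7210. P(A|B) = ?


P(A|B) = 0.0260/0.7210 = 0.0361

P(A|B) = 0.0361


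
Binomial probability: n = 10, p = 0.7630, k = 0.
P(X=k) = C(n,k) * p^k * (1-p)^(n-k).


C(10,0) = 1
p^0 = 1.000000
(1-p)^10 = 5.590922e-07
P = 1 * 1.000000 * 5.590922e-07 = 5.5909e-07

P(X=0) = 5.5909e-07


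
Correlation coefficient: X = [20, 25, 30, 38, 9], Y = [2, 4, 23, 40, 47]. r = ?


Mean X = 24.4000, Mean Y = 23.2000
SD X = 9.728309, SD Y = 18.258149
Cov = -11.480000
r = -11.480000/(9.728309*18.258149) = -0.0646

r = -0.0646


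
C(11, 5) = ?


C(11,5) = 11!/(5! × 6!)
= 39916800/(120 × 720)
= 462

C(11,5) = 462


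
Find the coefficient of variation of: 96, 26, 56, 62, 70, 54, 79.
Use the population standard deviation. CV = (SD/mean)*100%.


Mean = 63.2857
SD = 20.3309
CV = (20.3309/63.2857)*100 = 32.1256%

CV = 32.1256%


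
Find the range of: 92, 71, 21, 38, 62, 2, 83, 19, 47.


Max = 92, Min = 2
Range = 92 - 2 = 90

Range = 90


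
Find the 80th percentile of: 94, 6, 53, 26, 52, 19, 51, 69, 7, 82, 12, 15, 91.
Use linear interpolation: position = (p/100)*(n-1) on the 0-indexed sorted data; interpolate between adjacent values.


Sorted: 6, 7, 12, 15, 19, 26, 51, 52, 53, 69, 82, 91, 94
n = 13
Index = 80/100 * 12 = 9.6000
Lower = data[9] = 69, Upper = data[10] = 82
P80 = 69 + 0.6000*(13) = 76.8000

P80 = 76.8000


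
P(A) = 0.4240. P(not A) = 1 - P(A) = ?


P(not A) = 1 - 0.4240 = 0.5760

P(not A) = 0.5760


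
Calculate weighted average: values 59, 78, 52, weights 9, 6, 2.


Numerator = 59*9 + 78*6 + 52*2 = 1103
Denominator = 9 + 6 + 2 = 17
WM = 1103/17 = 64.8824

WM = 64.8824


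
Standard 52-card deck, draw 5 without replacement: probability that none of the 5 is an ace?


P(no aces) = (48/52) × (47/51) × (46/50) × (45/49) × (44/48)
= 0.6588

P = 0.6588


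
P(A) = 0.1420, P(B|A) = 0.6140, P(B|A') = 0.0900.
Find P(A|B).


P(B) = P(B|A)*P(A) + P(B|A')*P(A')
= 0.6140*0.1420 + 0.0900*0.8580
= 0.087188 + 0.077220 = 0.164408
P(A|B) = 0.087188/0.164408 = 0.5303

P(A|B) = 0.5303


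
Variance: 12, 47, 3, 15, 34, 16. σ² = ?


Mean = 21.1667
Squared deviations: 84.0278, 667.3611, 330.0278, 38.0278, 164.6944, 26.6944
Sum = 1310.8333
Variance = 1310.8333/6 = 218.4722

Variance = 218.4722


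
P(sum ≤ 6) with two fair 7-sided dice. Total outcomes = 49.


Total outcomes = 7×7 = 49
Favorable (sum ≤ 6): 15
P = 15/49 = 0.3061

P = 0.3061


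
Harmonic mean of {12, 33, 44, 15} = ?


Sum of reciprocals = 1/12 + 1/33 + 1/44 + 1/15 = 0.203030
HM = 4/0.203030 = 19.7015

HM = 19.7015


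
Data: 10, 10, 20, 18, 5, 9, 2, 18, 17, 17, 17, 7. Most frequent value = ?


Frequencies: 2:1, 5:1, 7:1, 9:1, 10:2, 17:3, 18:2, 20:1
Max frequency = 3
Mode = 17

Mode = 17


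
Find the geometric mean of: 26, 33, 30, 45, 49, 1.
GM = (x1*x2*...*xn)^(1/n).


Product = 26 × 33 × 30 × 45 × 49 × 1 = 56756700
GM = 56756700^(1/6) = 19.6036

GM = 19.6036


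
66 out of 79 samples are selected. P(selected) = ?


P = 66/79 = 0.8354

P = 0.8354


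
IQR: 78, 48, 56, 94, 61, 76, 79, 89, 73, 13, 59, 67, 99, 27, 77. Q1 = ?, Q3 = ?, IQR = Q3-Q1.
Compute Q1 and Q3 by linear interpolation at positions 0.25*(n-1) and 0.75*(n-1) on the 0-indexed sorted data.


Sorted: 13, 27, 48, 56, 59, 61, 67, 73, 76, 77, 78, 79, 89, 94, 99
Q1 (25th %ile) = 57.5000
Q3 (75th %ile) = 78.5000
IQR = 78.5000 - 57.5000 = 21.0000

IQR = 21.0000


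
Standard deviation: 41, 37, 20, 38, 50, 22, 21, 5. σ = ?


Mean = 29.2500
Variance = 187.4375
SD = sqrt(187.4375) = 13.6908

SD = 13.6908


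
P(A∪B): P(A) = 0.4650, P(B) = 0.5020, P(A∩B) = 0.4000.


P(A∪B) = 0.4650 + 0.5020 - 0.4000
= 0.9670 - 0.4000
= 0.5670

P(A∪B) = 0.5670


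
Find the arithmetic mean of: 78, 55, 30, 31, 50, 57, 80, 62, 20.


Sum = 78 + 55 + 30 + 31 + 50 + 57 + 80 + 62 + 20 = 463
n = 9
Mean = 463/9 = 51.4444

Mean = 51.4444


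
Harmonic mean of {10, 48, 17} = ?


Sum of reciprocals = 1/10 + 1/48 + 1/17 = 0.179657
HM = 3/0.179657 = 16.6985

HM = 16.6985


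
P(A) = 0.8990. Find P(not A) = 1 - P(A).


P(not A) = 1 - 0.8990 = 0.1010

P(not A) = 0.1010


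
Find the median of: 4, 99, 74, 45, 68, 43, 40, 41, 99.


Sorted: 4, 40, 41, 43, 45, 68, 74, 99, 99
n = 9 (odd)
Middle value = 45

Median = 45


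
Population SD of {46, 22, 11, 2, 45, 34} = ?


Mean = 26.6667
Variance = 273.2222
SD = sqrt(273.2222) = 16.5294

SD = 16.5294


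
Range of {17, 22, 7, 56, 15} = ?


Max = 56, Min = 7
Range = 56 - 7 = 49

Range = 49


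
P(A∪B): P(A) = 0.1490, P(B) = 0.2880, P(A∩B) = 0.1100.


P(A∪B) = 0.1490 + 0.2880 - 0.1100
= 0.4370 - 0.1100
= 0.3270

P(A∪B) = 0.3270


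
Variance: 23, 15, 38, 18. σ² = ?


Mean = 23.5000
Squared deviations: 0.2500, 72.2500, 210.2500, 30.2500
Sum = 313.0000
Variance = 313.0000/4 = 78.2500

Variance = 78.2500


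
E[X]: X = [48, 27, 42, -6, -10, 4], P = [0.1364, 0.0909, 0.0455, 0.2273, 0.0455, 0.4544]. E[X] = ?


E[X] = 48*0.1364 + 27*0.0909 + 42*0.0455 - 6*0.2273 - 10*0.0455 + 4*0.4544
= 6.5472 + 2.4543 + 1.9110 - 1.3638 - 0.4550 + 1.8176
= 10.9113

E[X] = 10.9113


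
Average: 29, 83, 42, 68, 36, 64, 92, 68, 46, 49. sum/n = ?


Sum = 29 + 83 + 42 + 68 + 36 + 64 + 92 + 68 + 46 + 49 = 577
n = 10
Mean = 577/10 = 57.7000

Mean = 57.7000


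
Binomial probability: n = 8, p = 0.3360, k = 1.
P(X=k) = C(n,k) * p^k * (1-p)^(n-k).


C(8,1) = 8
p^1 = 0.336000
(1-p)^7 = 0.056908
P = 8 * 0.336000 * 0.056908 = 0.1530

P(X=1) = 0.1530


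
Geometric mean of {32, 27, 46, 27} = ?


Product = 32 × 27 × 46 × 27 = 1073088
GM = 1073088^(1/4) = 32.1854

GM = 32.1854


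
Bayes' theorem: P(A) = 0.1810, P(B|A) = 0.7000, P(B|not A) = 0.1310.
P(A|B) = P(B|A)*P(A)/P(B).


P(B) = P(B|A)*P(A) + P(B|A')*P(A')
= 0.7000*0.1810 + 0.1310*0.8190
= 0.126700 + 0.107289 = 0.233989
P(A|B) = 0.126700/0.233989 = 0.5415

P(A|B) = 0.5415


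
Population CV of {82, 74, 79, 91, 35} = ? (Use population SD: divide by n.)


Mean = 72.2000
SD = 19.4052
CV = (19.4052/72.2000)*100 = 26.8769%

CV = 26.8769%


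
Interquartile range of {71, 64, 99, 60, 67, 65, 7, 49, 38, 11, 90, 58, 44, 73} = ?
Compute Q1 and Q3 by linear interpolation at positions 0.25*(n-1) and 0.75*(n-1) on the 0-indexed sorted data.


Sorted: 7, 11, 38, 44, 49, 58, 60, 64, 65, 67, 71, 73, 90, 99
Q1 (25th %ile) = 45.2500
Q3 (75th %ile) = 70.0000
IQR = 70.0000 - 45.2500 = 24.7500

IQR = 24.7500


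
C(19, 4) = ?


C(19,4) = 19!/(4! × 15!)
= 121645100408832000/(24 × 1307674368000)
= 3876

C(19,4) = 3876


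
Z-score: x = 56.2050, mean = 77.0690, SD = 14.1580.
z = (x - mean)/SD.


z = (56.2050 - 77.0690)/14.1580
= -20.8640/14.1580
= -1.4737

z = -1.4737


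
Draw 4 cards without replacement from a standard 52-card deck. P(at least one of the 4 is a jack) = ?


P(at least one) = 1 - P(none)
P(none) = (48/52) × (47/51) × (46/50) × (45/49) = 0.718737
P(at least one) = 1 - 0.718737 = 0.2813

P = 0.2813


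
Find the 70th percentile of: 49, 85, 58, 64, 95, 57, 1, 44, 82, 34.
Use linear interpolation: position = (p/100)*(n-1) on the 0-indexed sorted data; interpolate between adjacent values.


Sorted: 1, 34, 44, 49, 57, 58, 64, 82, 85, 95
n = 10
Index = 70/100 * 9 = 6.3000
Lower = data[6] = 64, Upper = data[7] = 82
P70 = 64 + 0.3000*(18) = 69.4000

P70 = 69.4000


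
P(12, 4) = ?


P(12,4) = 12!/8!
= 479001600/40320
= 11880

P(12,4) = 11880


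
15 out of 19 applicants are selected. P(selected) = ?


P = 15/19 = 0.7895

P = 0.7895


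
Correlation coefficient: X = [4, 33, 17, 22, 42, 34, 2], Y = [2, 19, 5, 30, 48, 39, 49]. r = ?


Mean X = 22.0000, Mean Y = 27.4286
SD X = 14.212670, SD Y = 17.927291
Cov = 85.142857
r = 85.142857/(14.212670*17.927291) = 0.3342

r = 0.3342


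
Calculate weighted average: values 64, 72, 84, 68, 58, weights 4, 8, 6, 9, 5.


Numerator = 64*4 + 72*8 + 84*6 + 68*9 + 58*5 = 2238
Denominator = 4 + 8 + 6 + 9 + 5 = 32
WM = 2238/32 = 69.9375

WM = 69.9375


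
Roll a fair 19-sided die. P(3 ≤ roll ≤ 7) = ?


Favorable outcomes (3 ≤ roll ≤ 7): 5
Total outcomes = 19
P = 5/19 = 0.2632

P = 0.2632


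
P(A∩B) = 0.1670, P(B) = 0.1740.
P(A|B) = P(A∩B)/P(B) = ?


P(A|B) = 0.1670/0.1740 = 0.9598

P(A|B) = 0.9598


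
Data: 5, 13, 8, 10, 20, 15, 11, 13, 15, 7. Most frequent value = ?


Frequencies: 5:1, 7:1, 8:1, 10:1, 11:1, 13:2, 15:2, 20:1
Max frequency = 2
Mode = 13, 15

Mode = 13, 15


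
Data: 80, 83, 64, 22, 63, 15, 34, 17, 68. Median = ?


Sorted: 15, 17, 22, 34, 63, 64, 68, 80, 83
n = 9 (odd)
Middle value = 63

Median = 63


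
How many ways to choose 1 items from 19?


C(19,1) = 19!/(1! × 18!)
= 121645100408832000/(1 × 6402373705728000)
= 19

C(19,1) = 19


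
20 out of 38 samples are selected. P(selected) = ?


P = 20/38 = 0.5263

P = 0.5263


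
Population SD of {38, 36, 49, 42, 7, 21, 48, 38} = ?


Mean = 34.8750
Variance = 176.6094
SD = sqrt(176.6094) = 13.2894

SD = 13.2894


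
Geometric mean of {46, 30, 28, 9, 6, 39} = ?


Product = 46 × 30 × 28 × 9 × 6 × 39 = 81375840
GM = 81375840^(1/6) = 20.8169

GM = 20.8169


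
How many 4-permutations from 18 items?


P(18,4) = 18!/14!
= 6402373705728000/87178291200
= 73440

P(18,4) = 73440


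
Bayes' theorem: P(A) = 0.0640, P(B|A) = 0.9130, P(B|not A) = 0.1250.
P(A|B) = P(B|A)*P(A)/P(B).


P(B) = P(B|A)*P(A) + P(B|A')*P(A')
= 0.9130*0.0640 + 0.1250*0.9360
= 0.058432 + 0.117000 = 0.175432
P(A|B) = 0.058432/0.175432 = 0.3331

P(A|B) = 0.3331


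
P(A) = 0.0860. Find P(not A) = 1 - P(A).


P(not A) = 1 - 0.0860 = 0.9140

P(not A) = 0.9140


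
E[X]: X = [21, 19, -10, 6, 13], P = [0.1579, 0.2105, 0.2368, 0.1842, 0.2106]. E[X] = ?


E[X] = 21*0.1579 + 19*0.2105 - 10*0.2368 + 6*0.1842 + 13*0.2106
= 3.3159 + 3.9995 - 2.3680 + 1.1052 + 2.7378
= 8.7904

E[X] = 8.7904


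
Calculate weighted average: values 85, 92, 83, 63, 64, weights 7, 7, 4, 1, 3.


Numerator = 85*7 + 92*7 + 83*4 + 63*1 + 64*3 = 1826
Denominator = 7 + 7 + 4 + 1 + 3 = 22
WM = 1826/22 = 83.0000

WM = 83.0000


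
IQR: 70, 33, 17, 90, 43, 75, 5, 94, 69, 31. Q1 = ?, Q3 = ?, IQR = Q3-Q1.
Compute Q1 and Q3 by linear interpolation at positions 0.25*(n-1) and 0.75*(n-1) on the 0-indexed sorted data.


Sorted: 5, 17, 31, 33, 43, 69, 70, 75, 90, 94
Q1 (25th %ile) = 31.5000
Q3 (75th %ile) = 73.7500
IQR = 73.7500 - 31.5000 = 42.2500

IQR = 42.2500


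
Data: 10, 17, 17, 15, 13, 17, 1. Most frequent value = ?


Frequencies: 1:1, 10:1, 13:1, 15:1, 17:3
Max frequency = 3
Mode = 17

Mode = 17


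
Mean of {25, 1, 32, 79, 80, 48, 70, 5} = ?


Sum = 25 + 1 + 32 + 79 + 80 + 48 + 70 + 5 = 340
n = 8
Mean = 340/8 = 42.5000

Mean = 42.5000


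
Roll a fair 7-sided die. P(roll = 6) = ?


Favorable outcomes (roll = 6): 1
Total outcomes = 7
P = 1/7 = 0.1429

P = 0.1429


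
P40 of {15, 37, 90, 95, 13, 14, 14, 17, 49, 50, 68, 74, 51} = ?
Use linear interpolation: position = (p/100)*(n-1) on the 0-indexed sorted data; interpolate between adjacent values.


Sorted: 13, 14, 14, 15, 17, 37, 49, 50, 51, 68, 74, 90, 95
n = 13
Index = 40/100 * 12 = 4.8000
Lower = data[4] = 17, Upper = data[5] = 37
P40 = 17 + 0.8000*(20) = 33.0000

P40 = 33.0000


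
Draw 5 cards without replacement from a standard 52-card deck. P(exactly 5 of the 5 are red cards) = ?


Hypergeometric: P(X=5) = C(26,5)·C(26,0) / C(52,5)
= 65780 × 1 / 2598960
= 65780/2598960 = 0.0253

P = 0.0253


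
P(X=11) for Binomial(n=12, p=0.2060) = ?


C(12,11) = 12
p^11 = 2.834911e-08
(1-p)^1 = 0.794000
P = 12 * 2.834911e-08 * 0.794000 = 2.7011e-07

P(X=11) = 2.7011e-07


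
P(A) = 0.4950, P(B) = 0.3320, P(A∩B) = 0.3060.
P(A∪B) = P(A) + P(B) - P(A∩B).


P(A∪B) = 0.4950 + 0.3320 - 0.3060
= 0.8270 - 0.3060
= 0.5210

P(A∪B) = 0.5210


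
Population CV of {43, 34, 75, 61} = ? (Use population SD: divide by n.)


Mean = 53.2500
SD = 15.8804
CV = (15.8804/53.2500)*100 = 29.8224%

CV = 29.8224%


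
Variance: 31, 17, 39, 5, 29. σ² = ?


Mean = 24.2000
Squared deviations: 46.2400, 51.8400, 219.0400, 368.6400, 23.0400
Sum = 708.8000
Variance = 708.8000/5 = 141.7600

Variance = 141.7600


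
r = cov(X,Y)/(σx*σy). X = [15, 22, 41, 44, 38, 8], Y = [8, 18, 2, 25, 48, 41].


Mean X = 28.0000, Mean Y = 23.6667
SD X = 13.723459, SD Y = 16.539515
Cov = -21.000000
r = -21.000000/(13.723459*16.539515) = -0.0925

r = -0.0925


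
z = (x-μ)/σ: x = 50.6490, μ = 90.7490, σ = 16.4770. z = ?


z = (50.6490 - 90.7490)/16.4770
= -40.1000/16.4770
= -2.4337

z = -2.4337


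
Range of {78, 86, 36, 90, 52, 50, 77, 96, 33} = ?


Max = 96, Min = 33
Range = 96 - 33 = 63

Range = 63


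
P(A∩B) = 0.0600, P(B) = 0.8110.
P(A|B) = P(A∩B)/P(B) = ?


P(A|B) = 0.0600/0.8110 = 0.0740

P(A|B) = 0.0740


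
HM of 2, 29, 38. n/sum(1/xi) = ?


Sum of reciprocals = 1/2 + 1/29 + 1/38 = 0.560799
HM = 3/0.560799 = 5.3495

HM = 5.3495


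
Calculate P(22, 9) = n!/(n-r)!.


P(22,9) = 22!/13!
= 1124000727777607680000/6227020800
= 180503769600

P(22,9) = 180503769600


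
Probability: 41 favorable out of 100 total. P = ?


P = 41/100 = 0.4100

P = 0.4100


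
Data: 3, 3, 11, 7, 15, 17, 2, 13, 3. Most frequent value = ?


Frequencies: 2:1, 3:3, 7:1, 11:1, 13:1, 15:1, 17:1
Max frequency = 3
Mode = 3

Mode = 3


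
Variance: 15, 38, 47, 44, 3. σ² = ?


Mean = 29.4000
Squared deviations: 207.3600, 73.9600, 309.7600, 213.1600, 696.9600
Sum = 1501.2000
Variance = 1501.2000/5 = 300.2400

Variance = 300.2400


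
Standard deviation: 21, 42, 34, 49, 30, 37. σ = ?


Mean = 35.5000
Variance = 78.2500
SD = sqrt(78.2500) = 8.8459

SD = 8.8459


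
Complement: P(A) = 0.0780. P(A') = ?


P(not A) = 1 - 0.0780 = 0.9220

P(not A) = 0.9220


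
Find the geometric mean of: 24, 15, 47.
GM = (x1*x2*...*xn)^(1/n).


Product = 24 × 15 × 47 = 16920
GM = 16920^(1/3) = 25.6724

GM = 25.6724


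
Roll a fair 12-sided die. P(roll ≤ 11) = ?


Favorable outcomes (roll ≤ 11): 11
Total outcomes = 12
P = 11/12 = 0.9167

P = 0.9167


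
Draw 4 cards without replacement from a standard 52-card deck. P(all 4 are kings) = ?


P(all kings) = (4/52) × (3/51) × (2/50) × (1/49)
= 3.6938e-06

P = 3.6938e-06


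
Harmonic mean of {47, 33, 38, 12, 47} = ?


Sum of reciprocals = 1/47 + 1/33 + 1/38 + 1/12 + 1/47 = 0.182505
HM = 5/0.182505 = 27.3965

HM = 27.3965


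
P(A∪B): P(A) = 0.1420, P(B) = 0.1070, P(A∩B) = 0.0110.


P(A∪B) = 0.1420 + 0.1070 - 0.0110
= 0.2490 - 0.0110
= 0.2380

P(A∪B) = 0.2380


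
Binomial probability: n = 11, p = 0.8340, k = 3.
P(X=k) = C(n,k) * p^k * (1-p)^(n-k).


C(11,3) = 165
p^3 = 0.580094
(1-p)^8 = 5.765868e-07
P = 165 * 0.580094 * 5.765868e-07 = 5.5188e-05

P(X=3) = 5.5188e-05


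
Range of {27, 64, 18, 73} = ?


Max = 73, Min = 18
Range = 73 - 18 = 55

Range = 55


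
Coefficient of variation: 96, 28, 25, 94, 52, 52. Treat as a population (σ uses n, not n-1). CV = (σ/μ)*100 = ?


Mean = 57.8333
SD = 28.2867
CV = (28.2867/57.8333)*100 = 48.9108%

CV = 48.9108%


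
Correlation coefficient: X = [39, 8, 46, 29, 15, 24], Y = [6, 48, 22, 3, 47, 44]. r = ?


Mean X = 26.8333, Mean Y = 28.3333
SD X = 13.056501, SD Y = 18.979521
Cov = -180.611111
r = -180.611111/(13.056501*18.979521) = -0.7288

r = -0.7288


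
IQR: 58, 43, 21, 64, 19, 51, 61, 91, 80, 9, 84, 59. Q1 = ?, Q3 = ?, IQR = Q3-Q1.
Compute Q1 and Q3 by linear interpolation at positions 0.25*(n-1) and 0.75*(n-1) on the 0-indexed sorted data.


Sorted: 9, 19, 21, 43, 51, 58, 59, 61, 64, 80, 84, 91
Q1 (25th %ile) = 37.5000
Q3 (75th %ile) = 68.0000
IQR = 68.0000 - 37.5000 = 30.5000

IQR = 30.5000


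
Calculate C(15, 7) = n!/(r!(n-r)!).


C(15,7) = 15!/(7! × 8!)
= 1307674368000/(5040 × 40320)
= 6435

C(15,7) = 6435


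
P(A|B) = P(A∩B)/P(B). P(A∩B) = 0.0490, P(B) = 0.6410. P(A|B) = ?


P(A|B) = 0.0490/0.6410 = 0.0764

P(A|B) = 0.0764


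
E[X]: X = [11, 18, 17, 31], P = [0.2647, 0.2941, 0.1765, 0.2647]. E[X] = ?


E[X] = 11*0.2647 + 18*0.2941 + 17*0.1765 + 31*0.2647
= 2.9117 + 5.2938 + 3.0005 + 8.2057
= 19.4117

E[X] = 19.4117


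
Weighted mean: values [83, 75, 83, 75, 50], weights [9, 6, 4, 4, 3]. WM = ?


Numerator = 83*9 + 75*6 + 83*4 + 75*4 + 50*3 = 1979
Denominator = 9 + 6 + 4 + 4 + 3 = 26
WM = 1979/26 = 76.1154

WM = 76.1154


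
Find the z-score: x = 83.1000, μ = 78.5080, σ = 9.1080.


z = (83.1000 - 78.5080)/9.1080
= 4.5920/9.1080
= 0.5042

z = 0.5042


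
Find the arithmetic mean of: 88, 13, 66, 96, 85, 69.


Sum = 88 + 13 + 66 + 96 + 85 + 69 = 417
n = 6
Mean = 417/6 = 69.5000

Mean = 69.5000


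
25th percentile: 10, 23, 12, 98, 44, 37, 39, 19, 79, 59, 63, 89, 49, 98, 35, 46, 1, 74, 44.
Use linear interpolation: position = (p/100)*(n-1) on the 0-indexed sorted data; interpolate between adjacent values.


Sorted: 1, 10, 12, 19, 23, 35, 37, 39, 44, 44, 46, 49, 59, 63, 74, 79, 89, 98, 98
n = 19
Index = 25/100 * 18 = 4.5000
Lower = data[4] = 23, Upper = data[5] = 35
P25 = 23 + 0.5000*(12) = 29.0000

P25 = 29.0000


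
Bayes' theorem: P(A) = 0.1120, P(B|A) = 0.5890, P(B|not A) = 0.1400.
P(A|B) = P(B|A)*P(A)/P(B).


P(B) = P(B|A)*P(A) + P(B|A')*P(A')
= 0.5890*0.1120 + 0.1400*0.8880
= 0.065968 + 0.124320 = 0.190288
P(A|B) = 0.065968/0.190288 = 0.3467

P(A|B) = 0.3467


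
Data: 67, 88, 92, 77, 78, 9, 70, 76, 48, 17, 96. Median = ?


Sorted: 9, 17, 48, 67, 70, 76, 77, 78, 88, 92, 96
n = 11 (odd)
Middle value = 76

Median = 76


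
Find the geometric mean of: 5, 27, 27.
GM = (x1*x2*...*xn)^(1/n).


Product = 5 × 27 × 27 = 3645
GM = 3645^(1/3) = 15.3898

GM = 15.3898


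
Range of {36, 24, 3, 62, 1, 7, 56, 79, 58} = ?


Max = 79, Min = 1
Range = 79 - 1 = 78

Range = 78


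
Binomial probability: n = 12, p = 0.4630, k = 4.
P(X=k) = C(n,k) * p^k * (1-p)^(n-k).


C(12,4) = 495
p^4 = 0.045954
(1-p)^8 = 0.006915
P = 495 * 0.045954 * 0.006915 = 0.1573

P(X=4) = 0.1573


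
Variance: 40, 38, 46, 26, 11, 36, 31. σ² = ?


Mean = 32.5714
Squared deviations: 55.1837, 29.4694, 180.3265, 43.1837, 465.3265, 11.7551, 2.4694
Sum = 787.7143
Variance = 787.7143/7 = 112.5306

Variance = 112.5306


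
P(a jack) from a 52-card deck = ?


4 jacks in 52 cards
P = 4/52 = 0.0769

P = 0.0769


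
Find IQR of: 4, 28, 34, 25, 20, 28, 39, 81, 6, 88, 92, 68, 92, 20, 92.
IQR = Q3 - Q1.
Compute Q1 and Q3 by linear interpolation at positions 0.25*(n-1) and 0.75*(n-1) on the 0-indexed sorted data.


Sorted: 4, 6, 20, 20, 25, 28, 28, 34, 39, 68, 81, 88, 92, 92, 92
Q1 (25th %ile) = 22.5000
Q3 (75th %ile) = 84.5000
IQR = 84.5000 - 22.5000 = 62.0000

IQR = 62.0000


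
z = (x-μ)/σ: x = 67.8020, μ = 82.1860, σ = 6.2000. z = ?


z = (67.8020 - 82.1860)/6.2000
= -14.3840/6.2000
= -2.3200

z = -2.3200
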